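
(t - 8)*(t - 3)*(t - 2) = t^3 - 13*t^2 + 46*t - 48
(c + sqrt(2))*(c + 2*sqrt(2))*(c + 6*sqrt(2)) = c^3 + 9*sqrt(2)*c^2 + 40*c + 24*sqrt(2)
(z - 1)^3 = z^3 - 3*z^2 + 3*z - 1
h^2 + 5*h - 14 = (h - 2)*(h + 7)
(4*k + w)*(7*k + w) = 28*k^2 + 11*k*w + w^2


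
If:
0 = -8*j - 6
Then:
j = -3/4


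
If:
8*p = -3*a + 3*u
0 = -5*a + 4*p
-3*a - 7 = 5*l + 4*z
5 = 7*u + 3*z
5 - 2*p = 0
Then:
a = 2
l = 551/45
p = 5/2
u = 26/3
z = -167/9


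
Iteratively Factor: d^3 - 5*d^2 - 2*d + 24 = (d + 2)*(d^2 - 7*d + 12) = (d - 3)*(d + 2)*(d - 4)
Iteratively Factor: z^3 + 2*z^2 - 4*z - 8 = (z + 2)*(z^2 - 4) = (z + 2)^2*(z - 2)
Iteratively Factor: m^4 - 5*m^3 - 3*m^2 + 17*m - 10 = (m + 2)*(m^3 - 7*m^2 + 11*m - 5) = (m - 5)*(m + 2)*(m^2 - 2*m + 1) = (m - 5)*(m - 1)*(m + 2)*(m - 1)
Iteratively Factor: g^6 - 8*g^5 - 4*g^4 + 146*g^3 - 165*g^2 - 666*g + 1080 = (g - 4)*(g^5 - 4*g^4 - 20*g^3 + 66*g^2 + 99*g - 270) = (g - 4)*(g - 2)*(g^4 - 2*g^3 - 24*g^2 + 18*g + 135) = (g - 4)*(g - 3)*(g - 2)*(g^3 + g^2 - 21*g - 45) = (g - 4)*(g - 3)*(g - 2)*(g + 3)*(g^2 - 2*g - 15) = (g - 4)*(g - 3)*(g - 2)*(g + 3)^2*(g - 5)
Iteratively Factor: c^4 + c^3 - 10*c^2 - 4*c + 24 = (c + 3)*(c^3 - 2*c^2 - 4*c + 8) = (c - 2)*(c + 3)*(c^2 - 4) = (c - 2)*(c + 2)*(c + 3)*(c - 2)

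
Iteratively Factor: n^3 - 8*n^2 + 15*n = (n)*(n^2 - 8*n + 15) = n*(n - 5)*(n - 3)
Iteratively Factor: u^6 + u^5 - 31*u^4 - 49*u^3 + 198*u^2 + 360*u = (u - 5)*(u^5 + 6*u^4 - u^3 - 54*u^2 - 72*u) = u*(u - 5)*(u^4 + 6*u^3 - u^2 - 54*u - 72) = u*(u - 5)*(u + 2)*(u^3 + 4*u^2 - 9*u - 36) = u*(u - 5)*(u - 3)*(u + 2)*(u^2 + 7*u + 12) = u*(u - 5)*(u - 3)*(u + 2)*(u + 3)*(u + 4)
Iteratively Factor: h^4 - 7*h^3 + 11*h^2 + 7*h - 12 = (h - 1)*(h^3 - 6*h^2 + 5*h + 12) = (h - 3)*(h - 1)*(h^2 - 3*h - 4) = (h - 3)*(h - 1)*(h + 1)*(h - 4)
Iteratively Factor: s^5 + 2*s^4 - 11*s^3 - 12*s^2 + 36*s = (s + 3)*(s^4 - s^3 - 8*s^2 + 12*s) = (s - 2)*(s + 3)*(s^3 + s^2 - 6*s) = s*(s - 2)*(s + 3)*(s^2 + s - 6) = s*(s - 2)*(s + 3)^2*(s - 2)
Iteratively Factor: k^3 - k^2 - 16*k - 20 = (k - 5)*(k^2 + 4*k + 4) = (k - 5)*(k + 2)*(k + 2)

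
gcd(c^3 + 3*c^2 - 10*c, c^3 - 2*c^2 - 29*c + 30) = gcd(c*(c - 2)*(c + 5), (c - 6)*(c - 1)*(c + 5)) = c + 5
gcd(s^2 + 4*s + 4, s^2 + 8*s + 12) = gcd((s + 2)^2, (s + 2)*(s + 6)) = s + 2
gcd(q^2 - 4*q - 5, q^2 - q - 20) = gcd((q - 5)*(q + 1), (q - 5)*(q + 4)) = q - 5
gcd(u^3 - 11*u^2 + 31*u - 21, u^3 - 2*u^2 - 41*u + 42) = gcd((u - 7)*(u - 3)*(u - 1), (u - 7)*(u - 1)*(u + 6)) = u^2 - 8*u + 7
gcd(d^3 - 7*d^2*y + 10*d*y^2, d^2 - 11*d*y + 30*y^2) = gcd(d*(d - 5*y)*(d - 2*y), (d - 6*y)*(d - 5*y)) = -d + 5*y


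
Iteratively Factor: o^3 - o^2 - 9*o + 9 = (o + 3)*(o^2 - 4*o + 3) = (o - 1)*(o + 3)*(o - 3)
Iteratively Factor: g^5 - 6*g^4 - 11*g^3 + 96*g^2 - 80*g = (g + 4)*(g^4 - 10*g^3 + 29*g^2 - 20*g) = g*(g + 4)*(g^3 - 10*g^2 + 29*g - 20) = g*(g - 1)*(g + 4)*(g^2 - 9*g + 20) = g*(g - 4)*(g - 1)*(g + 4)*(g - 5)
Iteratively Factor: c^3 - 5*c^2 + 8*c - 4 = (c - 2)*(c^2 - 3*c + 2) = (c - 2)^2*(c - 1)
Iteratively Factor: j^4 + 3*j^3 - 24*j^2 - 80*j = (j + 4)*(j^3 - j^2 - 20*j) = j*(j + 4)*(j^2 - j - 20) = j*(j - 5)*(j + 4)*(j + 4)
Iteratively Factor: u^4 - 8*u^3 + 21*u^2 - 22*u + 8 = (u - 1)*(u^3 - 7*u^2 + 14*u - 8) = (u - 4)*(u - 1)*(u^2 - 3*u + 2) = (u - 4)*(u - 1)^2*(u - 2)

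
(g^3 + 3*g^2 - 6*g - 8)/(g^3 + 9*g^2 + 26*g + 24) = (g^2 - g - 2)/(g^2 + 5*g + 6)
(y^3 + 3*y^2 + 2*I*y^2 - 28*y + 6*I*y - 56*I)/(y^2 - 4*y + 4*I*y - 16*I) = (y^2 + y*(7 + 2*I) + 14*I)/(y + 4*I)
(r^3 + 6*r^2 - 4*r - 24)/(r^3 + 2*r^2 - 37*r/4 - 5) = 4*(r^3 + 6*r^2 - 4*r - 24)/(4*r^3 + 8*r^2 - 37*r - 20)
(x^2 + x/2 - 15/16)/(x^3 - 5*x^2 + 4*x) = (x^2 + x/2 - 15/16)/(x*(x^2 - 5*x + 4))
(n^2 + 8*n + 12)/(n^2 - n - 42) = (n + 2)/(n - 7)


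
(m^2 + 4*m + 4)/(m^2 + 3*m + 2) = (m + 2)/(m + 1)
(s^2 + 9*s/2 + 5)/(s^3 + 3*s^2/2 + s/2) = (2*s^2 + 9*s + 10)/(s*(2*s^2 + 3*s + 1))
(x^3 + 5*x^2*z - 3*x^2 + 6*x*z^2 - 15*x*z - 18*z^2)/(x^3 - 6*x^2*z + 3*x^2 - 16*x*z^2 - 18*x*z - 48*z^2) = (x^2 + 3*x*z - 3*x - 9*z)/(x^2 - 8*x*z + 3*x - 24*z)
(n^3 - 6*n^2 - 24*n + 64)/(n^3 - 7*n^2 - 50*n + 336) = (n^2 + 2*n - 8)/(n^2 + n - 42)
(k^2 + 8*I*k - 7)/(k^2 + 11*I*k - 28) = (k + I)/(k + 4*I)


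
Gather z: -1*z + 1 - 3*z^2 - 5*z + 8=-3*z^2 - 6*z + 9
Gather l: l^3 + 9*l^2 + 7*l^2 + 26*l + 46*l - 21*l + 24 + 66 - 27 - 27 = l^3 + 16*l^2 + 51*l + 36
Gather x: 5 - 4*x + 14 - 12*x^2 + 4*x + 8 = 27 - 12*x^2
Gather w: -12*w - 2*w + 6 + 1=7 - 14*w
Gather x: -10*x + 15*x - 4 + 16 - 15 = 5*x - 3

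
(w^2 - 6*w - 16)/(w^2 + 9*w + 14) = (w - 8)/(w + 7)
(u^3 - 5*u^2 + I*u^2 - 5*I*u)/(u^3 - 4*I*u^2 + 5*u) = (u - 5)/(u - 5*I)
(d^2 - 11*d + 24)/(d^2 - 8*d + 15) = (d - 8)/(d - 5)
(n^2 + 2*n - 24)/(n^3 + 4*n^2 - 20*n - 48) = 1/(n + 2)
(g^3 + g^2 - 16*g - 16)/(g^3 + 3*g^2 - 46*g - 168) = (g^2 - 3*g - 4)/(g^2 - g - 42)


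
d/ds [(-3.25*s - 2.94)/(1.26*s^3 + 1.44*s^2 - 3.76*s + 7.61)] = (8.19*s^3 + 15.7932*s^2 + 8.4672*s - 35.7869)/(1.5876*s^6 + 3.6288*s^5 - 7.4016*s^4 + 8.3484*s^3 + 36.0544*s^2 - 57.2272*s + 57.9121)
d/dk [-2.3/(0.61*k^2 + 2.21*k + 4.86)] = (2.806*k + 5.083)/(0.61*k^2 + 2.21*k + 4.86)^2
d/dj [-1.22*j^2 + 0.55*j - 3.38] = 0.55 - 2.44*j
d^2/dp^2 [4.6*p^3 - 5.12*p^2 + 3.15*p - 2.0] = 27.6*p - 10.24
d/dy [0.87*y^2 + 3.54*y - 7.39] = 1.74*y + 3.54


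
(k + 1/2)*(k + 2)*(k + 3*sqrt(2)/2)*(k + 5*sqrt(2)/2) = k^4 + 5*k^3/2 + 4*sqrt(2)*k^3 + 17*k^2/2 + 10*sqrt(2)*k^2 + 4*sqrt(2)*k + 75*k/4 + 15/2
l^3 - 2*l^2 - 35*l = l*(l - 7)*(l + 5)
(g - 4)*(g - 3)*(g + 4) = g^3 - 3*g^2 - 16*g + 48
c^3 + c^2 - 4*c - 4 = (c - 2)*(c + 1)*(c + 2)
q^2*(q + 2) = q^3 + 2*q^2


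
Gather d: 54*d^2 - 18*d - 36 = 54*d^2 - 18*d - 36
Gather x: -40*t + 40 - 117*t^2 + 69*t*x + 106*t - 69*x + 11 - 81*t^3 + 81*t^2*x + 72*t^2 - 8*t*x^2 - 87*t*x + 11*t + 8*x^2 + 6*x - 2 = -81*t^3 - 45*t^2 + 77*t + x^2*(8 - 8*t) + x*(81*t^2 - 18*t - 63) + 49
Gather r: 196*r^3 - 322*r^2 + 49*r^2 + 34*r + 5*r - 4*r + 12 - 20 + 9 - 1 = 196*r^3 - 273*r^2 + 35*r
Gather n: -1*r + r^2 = r^2 - r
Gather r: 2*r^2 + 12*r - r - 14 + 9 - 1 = 2*r^2 + 11*r - 6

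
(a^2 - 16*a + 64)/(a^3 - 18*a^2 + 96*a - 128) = 1/(a - 2)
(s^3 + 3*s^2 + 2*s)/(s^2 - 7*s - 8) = s*(s + 2)/(s - 8)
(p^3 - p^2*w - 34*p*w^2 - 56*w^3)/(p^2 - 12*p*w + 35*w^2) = (p^2 + 6*p*w + 8*w^2)/(p - 5*w)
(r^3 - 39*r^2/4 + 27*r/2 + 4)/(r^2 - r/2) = (4*r^3 - 39*r^2 + 54*r + 16)/(2*r*(2*r - 1))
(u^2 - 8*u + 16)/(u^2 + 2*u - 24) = (u - 4)/(u + 6)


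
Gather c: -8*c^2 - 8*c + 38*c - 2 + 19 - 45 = -8*c^2 + 30*c - 28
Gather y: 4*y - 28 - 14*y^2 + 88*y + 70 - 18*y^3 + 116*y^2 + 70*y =-18*y^3 + 102*y^2 + 162*y + 42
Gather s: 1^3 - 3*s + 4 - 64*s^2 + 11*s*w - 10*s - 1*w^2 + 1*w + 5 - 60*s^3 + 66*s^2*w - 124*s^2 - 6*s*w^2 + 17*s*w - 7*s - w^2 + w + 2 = -60*s^3 + s^2*(66*w - 188) + s*(-6*w^2 + 28*w - 20) - 2*w^2 + 2*w + 12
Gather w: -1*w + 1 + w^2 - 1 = w^2 - w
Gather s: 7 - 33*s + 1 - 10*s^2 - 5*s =-10*s^2 - 38*s + 8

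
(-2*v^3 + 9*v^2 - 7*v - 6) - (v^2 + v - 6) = -2*v^3 + 8*v^2 - 8*v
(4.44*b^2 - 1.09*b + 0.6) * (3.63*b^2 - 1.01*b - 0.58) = 16.1172*b^4 - 8.4411*b^3 + 0.7037*b^2 + 0.0262*b - 0.348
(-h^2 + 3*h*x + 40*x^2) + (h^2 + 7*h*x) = 10*h*x + 40*x^2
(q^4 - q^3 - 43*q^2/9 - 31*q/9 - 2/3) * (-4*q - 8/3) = -4*q^5 + 4*q^4/3 + 196*q^3/9 + 716*q^2/27 + 320*q/27 + 16/9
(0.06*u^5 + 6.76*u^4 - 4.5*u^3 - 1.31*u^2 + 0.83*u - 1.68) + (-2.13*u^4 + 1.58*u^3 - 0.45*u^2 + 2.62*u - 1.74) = 0.06*u^5 + 4.63*u^4 - 2.92*u^3 - 1.76*u^2 + 3.45*u - 3.42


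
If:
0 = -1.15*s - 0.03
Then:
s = -0.03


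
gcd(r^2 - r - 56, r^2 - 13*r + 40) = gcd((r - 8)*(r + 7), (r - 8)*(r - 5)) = r - 8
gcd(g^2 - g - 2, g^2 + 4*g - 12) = g - 2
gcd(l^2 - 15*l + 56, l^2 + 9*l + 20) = 1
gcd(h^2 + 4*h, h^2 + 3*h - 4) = h + 4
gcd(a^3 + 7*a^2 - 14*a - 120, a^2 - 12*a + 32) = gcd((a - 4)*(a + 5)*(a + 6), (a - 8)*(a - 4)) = a - 4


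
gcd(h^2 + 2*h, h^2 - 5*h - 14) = h + 2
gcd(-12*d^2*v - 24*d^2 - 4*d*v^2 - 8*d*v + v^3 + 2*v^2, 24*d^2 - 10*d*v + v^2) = -6*d + v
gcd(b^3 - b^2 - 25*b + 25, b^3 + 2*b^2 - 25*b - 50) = b^2 - 25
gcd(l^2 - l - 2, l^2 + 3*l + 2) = l + 1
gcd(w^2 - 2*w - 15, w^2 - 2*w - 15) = w^2 - 2*w - 15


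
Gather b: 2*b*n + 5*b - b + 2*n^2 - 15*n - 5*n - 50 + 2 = b*(2*n + 4) + 2*n^2 - 20*n - 48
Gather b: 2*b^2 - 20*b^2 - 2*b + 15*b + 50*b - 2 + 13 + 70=-18*b^2 + 63*b + 81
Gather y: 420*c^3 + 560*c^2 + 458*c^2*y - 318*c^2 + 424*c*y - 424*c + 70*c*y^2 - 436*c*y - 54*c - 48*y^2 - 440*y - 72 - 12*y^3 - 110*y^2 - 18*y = 420*c^3 + 242*c^2 - 478*c - 12*y^3 + y^2*(70*c - 158) + y*(458*c^2 - 12*c - 458) - 72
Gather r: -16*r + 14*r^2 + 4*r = 14*r^2 - 12*r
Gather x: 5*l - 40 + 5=5*l - 35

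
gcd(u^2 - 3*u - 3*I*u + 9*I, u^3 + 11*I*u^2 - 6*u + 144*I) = u - 3*I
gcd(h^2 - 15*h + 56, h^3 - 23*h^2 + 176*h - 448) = h^2 - 15*h + 56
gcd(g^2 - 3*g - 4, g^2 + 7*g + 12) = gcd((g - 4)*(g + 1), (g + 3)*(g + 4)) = 1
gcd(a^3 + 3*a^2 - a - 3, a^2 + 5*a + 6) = a + 3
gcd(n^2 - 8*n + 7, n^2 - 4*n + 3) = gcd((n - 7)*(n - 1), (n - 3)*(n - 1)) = n - 1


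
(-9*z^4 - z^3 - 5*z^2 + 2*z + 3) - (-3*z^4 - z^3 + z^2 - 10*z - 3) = -6*z^4 - 6*z^2 + 12*z + 6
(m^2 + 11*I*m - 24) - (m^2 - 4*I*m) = 15*I*m - 24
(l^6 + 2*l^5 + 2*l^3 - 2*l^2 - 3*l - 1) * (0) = 0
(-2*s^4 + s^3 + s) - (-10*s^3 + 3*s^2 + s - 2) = -2*s^4 + 11*s^3 - 3*s^2 + 2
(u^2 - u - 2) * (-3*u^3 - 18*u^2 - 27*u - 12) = -3*u^5 - 15*u^4 - 3*u^3 + 51*u^2 + 66*u + 24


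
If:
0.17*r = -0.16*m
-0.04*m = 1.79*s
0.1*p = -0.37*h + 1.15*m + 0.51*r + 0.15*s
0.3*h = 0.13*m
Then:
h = -19.3916666666667*s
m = -44.75*s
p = -226.575833333333*s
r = 42.1176470588235*s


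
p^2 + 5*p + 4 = (p + 1)*(p + 4)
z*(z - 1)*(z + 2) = z^3 + z^2 - 2*z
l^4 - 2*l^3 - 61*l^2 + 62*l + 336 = (l - 8)*(l - 3)*(l + 2)*(l + 7)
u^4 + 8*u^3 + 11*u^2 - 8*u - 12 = (u - 1)*(u + 1)*(u + 2)*(u + 6)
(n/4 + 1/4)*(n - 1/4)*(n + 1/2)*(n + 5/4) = n^4/4 + 5*n^3/8 + 27*n^2/64 + n/128 - 5/128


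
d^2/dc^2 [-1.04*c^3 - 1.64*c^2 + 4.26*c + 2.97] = -6.24*c - 3.28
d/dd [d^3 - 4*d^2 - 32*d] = 3*d^2 - 8*d - 32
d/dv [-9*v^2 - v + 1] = -18*v - 1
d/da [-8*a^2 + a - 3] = 1 - 16*a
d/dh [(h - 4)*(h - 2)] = 2*h - 6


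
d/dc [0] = 0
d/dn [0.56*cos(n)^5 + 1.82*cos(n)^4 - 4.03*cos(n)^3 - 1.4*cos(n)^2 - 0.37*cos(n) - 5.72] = (-2.8*cos(n)^4 - 7.28*cos(n)^3 + 12.09*cos(n)^2 + 2.8*cos(n) + 0.37)*sin(n)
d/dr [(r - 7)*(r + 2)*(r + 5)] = 3*r^2 - 39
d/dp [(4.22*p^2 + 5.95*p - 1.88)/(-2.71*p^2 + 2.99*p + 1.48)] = (28.7423*p^2 + 2.3016*p + 14.4272)/(7.3441*p^4 - 16.2058*p^3 + 0.918500000000002*p^2 + 8.8504*p + 2.1904)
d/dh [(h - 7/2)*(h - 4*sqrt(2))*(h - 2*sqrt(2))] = 3*h^2 - 12*sqrt(2)*h - 7*h + 16 + 21*sqrt(2)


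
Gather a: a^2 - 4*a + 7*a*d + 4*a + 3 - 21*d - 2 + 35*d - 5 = a^2 + 7*a*d + 14*d - 4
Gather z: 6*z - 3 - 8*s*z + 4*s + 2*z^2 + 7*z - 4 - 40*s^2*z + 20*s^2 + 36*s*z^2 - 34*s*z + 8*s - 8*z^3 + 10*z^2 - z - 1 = 20*s^2 + 12*s - 8*z^3 + z^2*(36*s + 12) + z*(-40*s^2 - 42*s + 12) - 8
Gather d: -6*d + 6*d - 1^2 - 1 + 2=0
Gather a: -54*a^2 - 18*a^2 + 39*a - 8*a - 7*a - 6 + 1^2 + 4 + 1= -72*a^2 + 24*a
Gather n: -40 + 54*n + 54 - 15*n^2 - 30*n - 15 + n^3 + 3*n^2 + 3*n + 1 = n^3 - 12*n^2 + 27*n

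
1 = 1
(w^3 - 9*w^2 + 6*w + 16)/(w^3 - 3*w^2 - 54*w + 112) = (w + 1)/(w + 7)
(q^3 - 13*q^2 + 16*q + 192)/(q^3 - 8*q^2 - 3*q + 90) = (q^2 - 16*q + 64)/(q^2 - 11*q + 30)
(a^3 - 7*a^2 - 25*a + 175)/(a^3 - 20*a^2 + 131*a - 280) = (a + 5)/(a - 8)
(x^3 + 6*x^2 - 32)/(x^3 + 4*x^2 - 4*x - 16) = (x + 4)/(x + 2)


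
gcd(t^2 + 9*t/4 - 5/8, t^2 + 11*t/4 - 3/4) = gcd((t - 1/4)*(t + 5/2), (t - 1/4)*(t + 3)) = t - 1/4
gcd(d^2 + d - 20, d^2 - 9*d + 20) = d - 4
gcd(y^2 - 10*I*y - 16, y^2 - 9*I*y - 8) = y - 8*I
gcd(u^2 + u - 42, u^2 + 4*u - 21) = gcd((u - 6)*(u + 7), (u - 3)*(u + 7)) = u + 7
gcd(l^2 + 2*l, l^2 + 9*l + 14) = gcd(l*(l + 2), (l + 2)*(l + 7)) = l + 2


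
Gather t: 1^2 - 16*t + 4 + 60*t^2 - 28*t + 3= 60*t^2 - 44*t + 8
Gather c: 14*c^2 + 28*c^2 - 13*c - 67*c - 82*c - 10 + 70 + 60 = 42*c^2 - 162*c + 120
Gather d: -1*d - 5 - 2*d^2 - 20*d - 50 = -2*d^2 - 21*d - 55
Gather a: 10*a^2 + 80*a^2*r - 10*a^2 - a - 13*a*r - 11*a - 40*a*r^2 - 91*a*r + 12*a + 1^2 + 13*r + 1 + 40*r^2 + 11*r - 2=80*a^2*r + a*(-40*r^2 - 104*r) + 40*r^2 + 24*r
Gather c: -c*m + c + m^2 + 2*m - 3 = c*(1 - m) + m^2 + 2*m - 3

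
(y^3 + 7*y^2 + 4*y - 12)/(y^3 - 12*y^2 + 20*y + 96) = (y^2 + 5*y - 6)/(y^2 - 14*y + 48)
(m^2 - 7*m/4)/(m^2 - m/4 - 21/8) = 2*m/(2*m + 3)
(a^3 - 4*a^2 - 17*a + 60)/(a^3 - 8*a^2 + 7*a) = (a^3 - 4*a^2 - 17*a + 60)/(a*(a^2 - 8*a + 7))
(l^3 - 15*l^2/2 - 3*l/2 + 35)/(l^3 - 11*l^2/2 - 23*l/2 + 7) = (2*l - 5)/(2*l - 1)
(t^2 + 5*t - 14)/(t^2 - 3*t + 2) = (t + 7)/(t - 1)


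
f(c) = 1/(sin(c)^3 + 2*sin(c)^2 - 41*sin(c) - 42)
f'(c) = (-3*sin(c)^2*cos(c) - 4*sin(c)*cos(c) + 41*cos(c))/(sin(c)^3 + 2*sin(c)^2 - 41*sin(c) - 42)^2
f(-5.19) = -0.01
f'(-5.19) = 0.00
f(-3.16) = -0.02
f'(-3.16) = -0.02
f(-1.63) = -13.59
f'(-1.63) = -458.95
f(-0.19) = -0.03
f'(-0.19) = 0.03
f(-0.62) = -0.06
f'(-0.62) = 0.11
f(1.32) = -0.01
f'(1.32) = 0.00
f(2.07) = -0.01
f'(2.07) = -0.00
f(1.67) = -0.01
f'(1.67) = -0.00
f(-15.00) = -0.07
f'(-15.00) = -0.15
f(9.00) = -0.02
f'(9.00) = -0.01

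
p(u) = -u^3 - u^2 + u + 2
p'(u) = -3*u^2 - 2*u + 1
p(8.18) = -604.08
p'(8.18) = -216.10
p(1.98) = -7.70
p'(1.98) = -14.72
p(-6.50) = 227.88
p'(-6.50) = -112.75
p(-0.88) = 1.03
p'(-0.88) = 0.44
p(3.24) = -39.27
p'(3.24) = -36.97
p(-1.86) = 3.12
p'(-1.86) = -5.66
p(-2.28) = 6.37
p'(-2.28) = -10.04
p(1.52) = -2.30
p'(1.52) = -8.97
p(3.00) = -31.00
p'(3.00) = -32.00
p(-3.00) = 17.00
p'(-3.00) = -20.00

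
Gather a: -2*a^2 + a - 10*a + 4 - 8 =-2*a^2 - 9*a - 4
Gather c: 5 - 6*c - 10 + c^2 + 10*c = c^2 + 4*c - 5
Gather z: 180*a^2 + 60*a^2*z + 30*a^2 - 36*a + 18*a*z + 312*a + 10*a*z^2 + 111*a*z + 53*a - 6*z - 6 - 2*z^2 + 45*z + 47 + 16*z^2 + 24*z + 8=210*a^2 + 329*a + z^2*(10*a + 14) + z*(60*a^2 + 129*a + 63) + 49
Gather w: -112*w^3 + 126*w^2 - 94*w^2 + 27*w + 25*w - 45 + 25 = -112*w^3 + 32*w^2 + 52*w - 20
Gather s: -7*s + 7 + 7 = 14 - 7*s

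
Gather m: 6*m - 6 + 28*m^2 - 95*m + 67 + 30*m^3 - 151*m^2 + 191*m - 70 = 30*m^3 - 123*m^2 + 102*m - 9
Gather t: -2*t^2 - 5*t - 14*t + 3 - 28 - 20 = -2*t^2 - 19*t - 45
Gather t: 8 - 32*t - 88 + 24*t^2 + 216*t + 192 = 24*t^2 + 184*t + 112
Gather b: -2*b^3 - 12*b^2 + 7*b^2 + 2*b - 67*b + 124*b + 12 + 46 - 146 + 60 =-2*b^3 - 5*b^2 + 59*b - 28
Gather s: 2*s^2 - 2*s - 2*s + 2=2*s^2 - 4*s + 2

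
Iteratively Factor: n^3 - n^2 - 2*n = (n)*(n^2 - n - 2) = n*(n - 2)*(n + 1)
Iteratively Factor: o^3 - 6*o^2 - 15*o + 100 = (o - 5)*(o^2 - o - 20) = (o - 5)^2*(o + 4)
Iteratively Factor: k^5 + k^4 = (k)*(k^4 + k^3) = k^2*(k^3 + k^2) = k^2*(k + 1)*(k^2) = k^3*(k + 1)*(k)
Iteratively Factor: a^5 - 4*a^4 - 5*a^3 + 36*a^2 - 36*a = (a - 2)*(a^4 - 2*a^3 - 9*a^2 + 18*a) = a*(a - 2)*(a^3 - 2*a^2 - 9*a + 18) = a*(a - 2)^2*(a^2 - 9) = a*(a - 2)^2*(a + 3)*(a - 3)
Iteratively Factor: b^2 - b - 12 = (b + 3)*(b - 4)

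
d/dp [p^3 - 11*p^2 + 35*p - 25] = 3*p^2 - 22*p + 35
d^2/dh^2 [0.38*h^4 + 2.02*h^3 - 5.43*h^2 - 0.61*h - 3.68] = 4.56*h^2 + 12.12*h - 10.86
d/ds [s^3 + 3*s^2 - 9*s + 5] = 3*s^2 + 6*s - 9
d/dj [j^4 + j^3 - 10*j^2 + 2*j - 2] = 4*j^3 + 3*j^2 - 20*j + 2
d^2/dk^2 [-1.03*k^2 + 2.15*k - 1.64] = -2.06000000000000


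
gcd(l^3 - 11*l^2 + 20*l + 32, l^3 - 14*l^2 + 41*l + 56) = l^2 - 7*l - 8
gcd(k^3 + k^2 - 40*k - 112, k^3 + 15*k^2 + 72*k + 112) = k^2 + 8*k + 16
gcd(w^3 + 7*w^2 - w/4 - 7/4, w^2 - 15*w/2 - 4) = w + 1/2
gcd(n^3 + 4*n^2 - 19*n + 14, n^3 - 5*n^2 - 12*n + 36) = n - 2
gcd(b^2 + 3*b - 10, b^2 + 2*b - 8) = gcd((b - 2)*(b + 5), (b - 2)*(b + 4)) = b - 2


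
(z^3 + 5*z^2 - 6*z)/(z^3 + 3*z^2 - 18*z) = (z - 1)/(z - 3)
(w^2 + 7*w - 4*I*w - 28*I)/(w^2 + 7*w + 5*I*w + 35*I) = (w - 4*I)/(w + 5*I)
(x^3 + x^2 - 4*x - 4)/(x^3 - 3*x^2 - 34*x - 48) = (x^2 - x - 2)/(x^2 - 5*x - 24)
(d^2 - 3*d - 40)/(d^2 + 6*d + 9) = (d^2 - 3*d - 40)/(d^2 + 6*d + 9)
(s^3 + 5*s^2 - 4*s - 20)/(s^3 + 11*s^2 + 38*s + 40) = (s - 2)/(s + 4)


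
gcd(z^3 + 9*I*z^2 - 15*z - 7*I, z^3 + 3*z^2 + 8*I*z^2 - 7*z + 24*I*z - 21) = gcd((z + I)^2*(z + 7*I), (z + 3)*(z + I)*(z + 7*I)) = z^2 + 8*I*z - 7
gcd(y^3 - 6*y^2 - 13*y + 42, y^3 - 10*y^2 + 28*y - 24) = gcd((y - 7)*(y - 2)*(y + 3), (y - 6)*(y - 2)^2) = y - 2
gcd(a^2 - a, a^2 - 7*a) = a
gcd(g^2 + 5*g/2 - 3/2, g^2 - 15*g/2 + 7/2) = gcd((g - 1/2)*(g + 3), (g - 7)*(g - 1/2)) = g - 1/2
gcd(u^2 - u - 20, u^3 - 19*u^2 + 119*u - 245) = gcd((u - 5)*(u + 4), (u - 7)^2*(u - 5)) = u - 5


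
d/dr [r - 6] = 1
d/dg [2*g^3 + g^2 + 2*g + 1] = 6*g^2 + 2*g + 2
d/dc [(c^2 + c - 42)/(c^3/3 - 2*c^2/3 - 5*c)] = 3*(-c^4 - 2*c^3 + 113*c^2 - 168*c - 630)/(c^2*(c^4 - 4*c^3 - 26*c^2 + 60*c + 225))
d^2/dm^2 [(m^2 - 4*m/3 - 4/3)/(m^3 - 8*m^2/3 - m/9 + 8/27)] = 54*(729*m^6 - 2916*m^5 + 2187*m^4 + 11988*m^3 - 16956*m^2 - 2304*m - 748)/(19683*m^9 - 157464*m^8 + 413343*m^7 - 320760*m^6 - 139239*m^5 + 118584*m^4 + 15525*m^3 - 13608*m^2 - 576*m + 512)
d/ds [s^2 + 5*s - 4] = 2*s + 5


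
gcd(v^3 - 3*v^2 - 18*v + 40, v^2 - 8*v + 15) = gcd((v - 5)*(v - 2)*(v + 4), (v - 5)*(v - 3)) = v - 5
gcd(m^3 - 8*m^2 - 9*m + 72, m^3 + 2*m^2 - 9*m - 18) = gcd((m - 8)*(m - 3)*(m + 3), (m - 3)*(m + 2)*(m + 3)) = m^2 - 9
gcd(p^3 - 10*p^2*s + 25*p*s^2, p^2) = p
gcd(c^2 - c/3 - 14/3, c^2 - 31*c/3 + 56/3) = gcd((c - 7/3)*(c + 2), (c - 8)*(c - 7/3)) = c - 7/3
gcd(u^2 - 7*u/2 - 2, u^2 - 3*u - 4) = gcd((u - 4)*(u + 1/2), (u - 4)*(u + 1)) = u - 4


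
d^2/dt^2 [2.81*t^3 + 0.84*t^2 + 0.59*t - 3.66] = 16.86*t + 1.68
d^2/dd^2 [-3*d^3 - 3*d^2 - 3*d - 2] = -18*d - 6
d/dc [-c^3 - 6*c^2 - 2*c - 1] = -3*c^2 - 12*c - 2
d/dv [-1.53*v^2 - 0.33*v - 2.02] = -3.06*v - 0.33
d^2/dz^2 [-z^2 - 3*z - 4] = -2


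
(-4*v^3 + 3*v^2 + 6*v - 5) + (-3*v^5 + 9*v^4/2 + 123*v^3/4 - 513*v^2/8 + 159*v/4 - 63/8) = -3*v^5 + 9*v^4/2 + 107*v^3/4 - 489*v^2/8 + 183*v/4 - 103/8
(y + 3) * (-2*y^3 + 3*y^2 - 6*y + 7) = -2*y^4 - 3*y^3 + 3*y^2 - 11*y + 21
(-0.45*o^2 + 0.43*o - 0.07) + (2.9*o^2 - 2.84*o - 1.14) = 2.45*o^2 - 2.41*o - 1.21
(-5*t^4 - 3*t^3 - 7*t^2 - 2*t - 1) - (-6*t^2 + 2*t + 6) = -5*t^4 - 3*t^3 - t^2 - 4*t - 7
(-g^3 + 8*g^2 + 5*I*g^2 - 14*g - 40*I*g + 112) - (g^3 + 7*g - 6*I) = -2*g^3 + 8*g^2 + 5*I*g^2 - 21*g - 40*I*g + 112 + 6*I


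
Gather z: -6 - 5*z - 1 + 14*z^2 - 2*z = 14*z^2 - 7*z - 7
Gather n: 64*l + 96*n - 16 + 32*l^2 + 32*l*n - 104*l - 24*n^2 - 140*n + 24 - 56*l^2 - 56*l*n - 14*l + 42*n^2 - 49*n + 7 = -24*l^2 - 54*l + 18*n^2 + n*(-24*l - 93) + 15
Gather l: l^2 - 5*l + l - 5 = l^2 - 4*l - 5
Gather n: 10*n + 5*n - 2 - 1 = 15*n - 3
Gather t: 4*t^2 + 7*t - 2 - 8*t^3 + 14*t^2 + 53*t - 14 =-8*t^3 + 18*t^2 + 60*t - 16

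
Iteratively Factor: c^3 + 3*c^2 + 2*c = (c)*(c^2 + 3*c + 2) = c*(c + 1)*(c + 2)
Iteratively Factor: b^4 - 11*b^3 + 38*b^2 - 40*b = (b)*(b^3 - 11*b^2 + 38*b - 40) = b*(b - 4)*(b^2 - 7*b + 10) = b*(b - 4)*(b - 2)*(b - 5)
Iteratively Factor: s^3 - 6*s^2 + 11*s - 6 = (s - 1)*(s^2 - 5*s + 6) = (s - 3)*(s - 1)*(s - 2)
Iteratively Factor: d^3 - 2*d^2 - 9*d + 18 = (d - 2)*(d^2 - 9) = (d - 3)*(d - 2)*(d + 3)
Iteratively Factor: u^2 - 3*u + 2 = (u - 2)*(u - 1)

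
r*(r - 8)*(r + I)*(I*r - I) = I*r^4 - r^3 - 9*I*r^3 + 9*r^2 + 8*I*r^2 - 8*r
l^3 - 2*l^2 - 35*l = l*(l - 7)*(l + 5)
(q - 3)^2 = q^2 - 6*q + 9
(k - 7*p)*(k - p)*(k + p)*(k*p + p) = k^4*p - 7*k^3*p^2 + k^3*p - k^2*p^3 - 7*k^2*p^2 + 7*k*p^4 - k*p^3 + 7*p^4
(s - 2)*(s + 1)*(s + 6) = s^3 + 5*s^2 - 8*s - 12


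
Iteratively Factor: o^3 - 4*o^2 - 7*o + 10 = (o + 2)*(o^2 - 6*o + 5) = (o - 5)*(o + 2)*(o - 1)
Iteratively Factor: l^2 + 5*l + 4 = (l + 4)*(l + 1)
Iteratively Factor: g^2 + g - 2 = (g - 1)*(g + 2)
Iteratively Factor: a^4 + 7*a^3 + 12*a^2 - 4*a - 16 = (a + 2)*(a^3 + 5*a^2 + 2*a - 8) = (a - 1)*(a + 2)*(a^2 + 6*a + 8) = (a - 1)*(a + 2)*(a + 4)*(a + 2)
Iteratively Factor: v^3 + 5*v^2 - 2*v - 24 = (v + 3)*(v^2 + 2*v - 8) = (v + 3)*(v + 4)*(v - 2)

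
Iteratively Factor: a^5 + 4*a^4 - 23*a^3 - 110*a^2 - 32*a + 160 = (a - 1)*(a^4 + 5*a^3 - 18*a^2 - 128*a - 160) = (a - 1)*(a + 2)*(a^3 + 3*a^2 - 24*a - 80) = (a - 5)*(a - 1)*(a + 2)*(a^2 + 8*a + 16) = (a - 5)*(a - 1)*(a + 2)*(a + 4)*(a + 4)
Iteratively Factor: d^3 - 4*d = (d - 2)*(d^2 + 2*d) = d*(d - 2)*(d + 2)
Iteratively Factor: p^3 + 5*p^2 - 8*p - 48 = (p + 4)*(p^2 + p - 12) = (p - 3)*(p + 4)*(p + 4)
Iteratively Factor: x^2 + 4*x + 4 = (x + 2)*(x + 2)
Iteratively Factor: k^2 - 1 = (k + 1)*(k - 1)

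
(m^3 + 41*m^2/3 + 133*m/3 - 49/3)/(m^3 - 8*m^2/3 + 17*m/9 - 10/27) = 9*(m^2 + 14*m + 49)/(9*m^2 - 21*m + 10)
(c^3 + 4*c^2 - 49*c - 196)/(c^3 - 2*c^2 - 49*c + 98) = (c + 4)/(c - 2)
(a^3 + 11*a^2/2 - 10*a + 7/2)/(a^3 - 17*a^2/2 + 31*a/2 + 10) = (2*a^3 + 11*a^2 - 20*a + 7)/(2*a^3 - 17*a^2 + 31*a + 20)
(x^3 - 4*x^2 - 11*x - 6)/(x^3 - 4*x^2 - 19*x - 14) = (x^2 - 5*x - 6)/(x^2 - 5*x - 14)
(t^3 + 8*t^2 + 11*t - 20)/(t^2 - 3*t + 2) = (t^2 + 9*t + 20)/(t - 2)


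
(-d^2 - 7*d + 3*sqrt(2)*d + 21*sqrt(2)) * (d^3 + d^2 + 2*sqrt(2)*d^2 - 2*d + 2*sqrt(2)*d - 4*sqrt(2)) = -d^5 - 8*d^4 + sqrt(2)*d^4 + 7*d^3 + 8*sqrt(2)*d^3 + 5*sqrt(2)*d^2 + 110*d^2 - 14*sqrt(2)*d + 60*d - 168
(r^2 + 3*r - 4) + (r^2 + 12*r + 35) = 2*r^2 + 15*r + 31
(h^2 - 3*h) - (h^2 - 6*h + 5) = 3*h - 5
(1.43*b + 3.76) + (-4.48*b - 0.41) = 3.35 - 3.05*b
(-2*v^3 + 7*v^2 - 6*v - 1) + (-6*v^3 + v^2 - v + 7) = -8*v^3 + 8*v^2 - 7*v + 6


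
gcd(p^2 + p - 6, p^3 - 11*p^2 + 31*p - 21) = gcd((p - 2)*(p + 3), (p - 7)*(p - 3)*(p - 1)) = 1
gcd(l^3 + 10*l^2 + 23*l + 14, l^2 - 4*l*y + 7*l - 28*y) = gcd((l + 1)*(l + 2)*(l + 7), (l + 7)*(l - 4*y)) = l + 7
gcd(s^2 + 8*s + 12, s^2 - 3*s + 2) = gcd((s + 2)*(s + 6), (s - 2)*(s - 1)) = 1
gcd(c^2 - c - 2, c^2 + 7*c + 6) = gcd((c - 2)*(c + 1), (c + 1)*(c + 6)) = c + 1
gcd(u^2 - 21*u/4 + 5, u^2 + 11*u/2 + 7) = 1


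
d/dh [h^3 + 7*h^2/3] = h*(9*h + 14)/3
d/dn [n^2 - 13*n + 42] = 2*n - 13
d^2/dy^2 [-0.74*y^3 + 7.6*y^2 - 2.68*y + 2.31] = 15.2 - 4.44*y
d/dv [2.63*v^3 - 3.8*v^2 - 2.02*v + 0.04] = 7.89*v^2 - 7.6*v - 2.02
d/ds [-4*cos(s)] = 4*sin(s)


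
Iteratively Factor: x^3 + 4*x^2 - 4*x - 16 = (x + 2)*(x^2 + 2*x - 8) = (x - 2)*(x + 2)*(x + 4)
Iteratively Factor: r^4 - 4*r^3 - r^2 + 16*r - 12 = (r + 2)*(r^3 - 6*r^2 + 11*r - 6) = (r - 3)*(r + 2)*(r^2 - 3*r + 2) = (r - 3)*(r - 2)*(r + 2)*(r - 1)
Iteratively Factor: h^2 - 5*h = (h)*(h - 5)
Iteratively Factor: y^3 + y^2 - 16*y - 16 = (y - 4)*(y^2 + 5*y + 4) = (y - 4)*(y + 1)*(y + 4)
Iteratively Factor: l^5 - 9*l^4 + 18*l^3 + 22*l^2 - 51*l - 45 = (l + 1)*(l^4 - 10*l^3 + 28*l^2 - 6*l - 45) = (l - 5)*(l + 1)*(l^3 - 5*l^2 + 3*l + 9) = (l - 5)*(l + 1)^2*(l^2 - 6*l + 9) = (l - 5)*(l - 3)*(l + 1)^2*(l - 3)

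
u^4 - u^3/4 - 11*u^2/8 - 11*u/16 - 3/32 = (u - 3/2)*(u + 1/4)*(u + 1/2)^2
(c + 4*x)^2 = c^2 + 8*c*x + 16*x^2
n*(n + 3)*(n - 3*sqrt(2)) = n^3 - 3*sqrt(2)*n^2 + 3*n^2 - 9*sqrt(2)*n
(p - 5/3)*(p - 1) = p^2 - 8*p/3 + 5/3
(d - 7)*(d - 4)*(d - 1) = d^3 - 12*d^2 + 39*d - 28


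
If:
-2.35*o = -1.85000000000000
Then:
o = 0.79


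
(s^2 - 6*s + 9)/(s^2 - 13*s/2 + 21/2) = 2*(s - 3)/(2*s - 7)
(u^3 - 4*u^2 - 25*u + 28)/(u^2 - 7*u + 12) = (u^3 - 4*u^2 - 25*u + 28)/(u^2 - 7*u + 12)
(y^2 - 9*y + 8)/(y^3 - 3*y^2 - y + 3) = (y - 8)/(y^2 - 2*y - 3)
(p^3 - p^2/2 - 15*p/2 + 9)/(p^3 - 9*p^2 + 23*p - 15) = (2*p^3 - p^2 - 15*p + 18)/(2*(p^3 - 9*p^2 + 23*p - 15))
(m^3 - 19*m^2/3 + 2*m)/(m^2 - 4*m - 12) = m*(3*m - 1)/(3*(m + 2))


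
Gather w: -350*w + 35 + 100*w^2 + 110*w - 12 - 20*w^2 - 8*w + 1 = 80*w^2 - 248*w + 24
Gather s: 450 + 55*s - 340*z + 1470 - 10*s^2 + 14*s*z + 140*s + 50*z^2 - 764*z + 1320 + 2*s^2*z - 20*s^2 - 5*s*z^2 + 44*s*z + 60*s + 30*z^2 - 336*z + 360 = s^2*(2*z - 30) + s*(-5*z^2 + 58*z + 255) + 80*z^2 - 1440*z + 3600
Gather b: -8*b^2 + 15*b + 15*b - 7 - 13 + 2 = -8*b^2 + 30*b - 18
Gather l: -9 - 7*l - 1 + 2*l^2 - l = 2*l^2 - 8*l - 10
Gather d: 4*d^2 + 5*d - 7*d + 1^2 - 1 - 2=4*d^2 - 2*d - 2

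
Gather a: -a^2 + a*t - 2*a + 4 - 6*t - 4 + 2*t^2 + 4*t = -a^2 + a*(t - 2) + 2*t^2 - 2*t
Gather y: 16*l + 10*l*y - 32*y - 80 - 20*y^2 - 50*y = 16*l - 20*y^2 + y*(10*l - 82) - 80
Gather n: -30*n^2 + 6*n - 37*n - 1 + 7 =-30*n^2 - 31*n + 6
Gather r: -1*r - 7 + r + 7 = 0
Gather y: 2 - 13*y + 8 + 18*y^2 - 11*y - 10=18*y^2 - 24*y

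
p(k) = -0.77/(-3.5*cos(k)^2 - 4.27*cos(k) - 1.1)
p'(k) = -0.77*(-7.0*sin(k)*cos(k) - 4.27*sin(k))/(-3.5*cos(k)^2 - 4.27*cos(k) - 1.1)^2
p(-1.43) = 0.44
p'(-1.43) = -1.28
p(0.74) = 0.12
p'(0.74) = 0.13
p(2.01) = -9.29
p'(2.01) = 131.34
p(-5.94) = 0.09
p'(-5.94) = 0.04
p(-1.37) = 0.37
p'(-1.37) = -0.98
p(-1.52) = 0.58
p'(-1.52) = -2.02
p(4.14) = -4.14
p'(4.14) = -8.95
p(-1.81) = 2.70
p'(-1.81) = -24.09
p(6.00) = 0.09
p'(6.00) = -0.03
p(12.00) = 0.11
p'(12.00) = -0.08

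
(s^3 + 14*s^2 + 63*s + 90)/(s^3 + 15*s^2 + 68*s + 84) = (s^2 + 8*s + 15)/(s^2 + 9*s + 14)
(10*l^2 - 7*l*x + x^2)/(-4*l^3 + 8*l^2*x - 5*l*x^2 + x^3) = (-5*l + x)/(2*l^2 - 3*l*x + x^2)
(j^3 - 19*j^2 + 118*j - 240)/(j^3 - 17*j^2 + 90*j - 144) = (j - 5)/(j - 3)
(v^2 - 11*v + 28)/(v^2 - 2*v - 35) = (v - 4)/(v + 5)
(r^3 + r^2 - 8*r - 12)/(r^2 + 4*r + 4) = r - 3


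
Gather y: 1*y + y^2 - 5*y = y^2 - 4*y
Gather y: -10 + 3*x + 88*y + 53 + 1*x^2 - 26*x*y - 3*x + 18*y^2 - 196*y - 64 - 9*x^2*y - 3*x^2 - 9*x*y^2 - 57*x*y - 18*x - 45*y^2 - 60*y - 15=-2*x^2 - 18*x + y^2*(-9*x - 27) + y*(-9*x^2 - 83*x - 168) - 36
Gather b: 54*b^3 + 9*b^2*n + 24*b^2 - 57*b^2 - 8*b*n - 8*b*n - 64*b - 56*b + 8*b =54*b^3 + b^2*(9*n - 33) + b*(-16*n - 112)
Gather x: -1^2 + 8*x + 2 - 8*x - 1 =0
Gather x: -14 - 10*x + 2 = -10*x - 12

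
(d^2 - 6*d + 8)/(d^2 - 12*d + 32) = (d - 2)/(d - 8)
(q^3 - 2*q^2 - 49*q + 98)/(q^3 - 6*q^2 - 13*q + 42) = (q + 7)/(q + 3)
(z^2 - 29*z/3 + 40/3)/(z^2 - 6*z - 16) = (z - 5/3)/(z + 2)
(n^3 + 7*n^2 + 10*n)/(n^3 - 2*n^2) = (n^2 + 7*n + 10)/(n*(n - 2))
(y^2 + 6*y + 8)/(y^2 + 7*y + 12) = (y + 2)/(y + 3)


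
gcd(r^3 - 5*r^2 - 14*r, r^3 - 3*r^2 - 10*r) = r^2 + 2*r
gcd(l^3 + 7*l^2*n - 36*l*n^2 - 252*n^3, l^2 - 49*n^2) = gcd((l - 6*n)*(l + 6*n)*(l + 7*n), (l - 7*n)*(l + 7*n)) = l + 7*n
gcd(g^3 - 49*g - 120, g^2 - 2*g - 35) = g + 5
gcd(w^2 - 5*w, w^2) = w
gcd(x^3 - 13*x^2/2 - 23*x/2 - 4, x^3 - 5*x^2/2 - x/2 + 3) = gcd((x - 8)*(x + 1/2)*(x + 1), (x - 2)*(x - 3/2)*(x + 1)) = x + 1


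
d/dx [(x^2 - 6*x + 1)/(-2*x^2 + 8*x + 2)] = (-x^2 + 2*x - 5)/(x^4 - 8*x^3 + 14*x^2 + 8*x + 1)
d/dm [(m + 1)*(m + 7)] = 2*m + 8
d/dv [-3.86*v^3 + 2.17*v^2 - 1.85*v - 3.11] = -11.58*v^2 + 4.34*v - 1.85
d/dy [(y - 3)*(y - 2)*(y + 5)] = 3*y^2 - 19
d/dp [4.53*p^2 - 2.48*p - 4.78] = 9.06*p - 2.48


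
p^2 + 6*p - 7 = (p - 1)*(p + 7)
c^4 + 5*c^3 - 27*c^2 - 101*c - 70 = (c - 5)*(c + 1)*(c + 2)*(c + 7)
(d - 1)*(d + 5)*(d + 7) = d^3 + 11*d^2 + 23*d - 35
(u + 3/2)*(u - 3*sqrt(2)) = u^2 - 3*sqrt(2)*u + 3*u/2 - 9*sqrt(2)/2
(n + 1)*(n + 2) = n^2 + 3*n + 2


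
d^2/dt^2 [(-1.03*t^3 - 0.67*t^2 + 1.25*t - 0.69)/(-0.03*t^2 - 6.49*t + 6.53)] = (8.67361737988404e-19*t^5 + 86.907812*t^3 - 261.115302*t^2 + 262.85757*t + 9.58563599999999)/(2.7e-5*t^6 + 0.017523*t^5 + 3.773178*t^4 + 265.731103*t^3 - 821.295078*t^2 + 830.218323*t - 278.445077)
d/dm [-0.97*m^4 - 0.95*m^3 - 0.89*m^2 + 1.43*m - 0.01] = -3.88*m^3 - 2.85*m^2 - 1.78*m + 1.43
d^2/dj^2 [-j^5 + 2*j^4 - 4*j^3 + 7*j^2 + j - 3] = -20*j^3 + 24*j^2 - 24*j + 14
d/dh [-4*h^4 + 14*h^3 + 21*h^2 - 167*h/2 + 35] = -16*h^3 + 42*h^2 + 42*h - 167/2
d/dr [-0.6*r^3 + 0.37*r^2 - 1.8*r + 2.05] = -1.8*r^2 + 0.74*r - 1.8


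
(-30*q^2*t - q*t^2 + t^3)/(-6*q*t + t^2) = 5*q + t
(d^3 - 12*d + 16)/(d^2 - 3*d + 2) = (d^2 + 2*d - 8)/(d - 1)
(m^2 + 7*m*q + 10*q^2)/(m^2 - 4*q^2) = (-m - 5*q)/(-m + 2*q)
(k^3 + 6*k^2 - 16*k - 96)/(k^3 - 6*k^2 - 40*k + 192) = (k + 4)/(k - 8)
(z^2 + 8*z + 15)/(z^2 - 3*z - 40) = (z + 3)/(z - 8)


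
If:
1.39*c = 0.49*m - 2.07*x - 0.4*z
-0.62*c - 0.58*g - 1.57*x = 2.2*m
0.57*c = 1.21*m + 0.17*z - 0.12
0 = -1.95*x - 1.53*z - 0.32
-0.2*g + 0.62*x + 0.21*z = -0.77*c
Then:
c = -0.29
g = -0.77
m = 0.05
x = 0.33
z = -0.63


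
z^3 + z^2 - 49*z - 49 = (z - 7)*(z + 1)*(z + 7)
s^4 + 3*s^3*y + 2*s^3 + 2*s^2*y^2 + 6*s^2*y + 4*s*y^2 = s*(s + 2)*(s + y)*(s + 2*y)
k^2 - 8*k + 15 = (k - 5)*(k - 3)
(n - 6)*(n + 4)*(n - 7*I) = n^3 - 2*n^2 - 7*I*n^2 - 24*n + 14*I*n + 168*I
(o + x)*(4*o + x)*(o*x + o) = 4*o^3*x + 4*o^3 + 5*o^2*x^2 + 5*o^2*x + o*x^3 + o*x^2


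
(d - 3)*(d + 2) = d^2 - d - 6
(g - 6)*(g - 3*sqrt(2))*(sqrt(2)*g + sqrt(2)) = sqrt(2)*g^3 - 5*sqrt(2)*g^2 - 6*g^2 - 6*sqrt(2)*g + 30*g + 36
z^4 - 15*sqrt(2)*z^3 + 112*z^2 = z^2*(z - 8*sqrt(2))*(z - 7*sqrt(2))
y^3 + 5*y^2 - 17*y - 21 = (y - 3)*(y + 1)*(y + 7)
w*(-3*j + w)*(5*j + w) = -15*j^2*w + 2*j*w^2 + w^3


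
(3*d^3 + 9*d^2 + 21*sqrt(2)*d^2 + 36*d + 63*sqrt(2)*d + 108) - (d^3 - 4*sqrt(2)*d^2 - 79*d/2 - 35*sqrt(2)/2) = 2*d^3 + 9*d^2 + 25*sqrt(2)*d^2 + 151*d/2 + 63*sqrt(2)*d + 35*sqrt(2)/2 + 108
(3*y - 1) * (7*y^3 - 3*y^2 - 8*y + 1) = 21*y^4 - 16*y^3 - 21*y^2 + 11*y - 1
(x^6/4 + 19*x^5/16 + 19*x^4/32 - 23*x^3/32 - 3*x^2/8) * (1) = x^6/4 + 19*x^5/16 + 19*x^4/32 - 23*x^3/32 - 3*x^2/8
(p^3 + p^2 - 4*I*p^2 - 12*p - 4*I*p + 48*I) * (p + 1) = p^4 + 2*p^3 - 4*I*p^3 - 11*p^2 - 8*I*p^2 - 12*p + 44*I*p + 48*I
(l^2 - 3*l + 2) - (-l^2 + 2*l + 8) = 2*l^2 - 5*l - 6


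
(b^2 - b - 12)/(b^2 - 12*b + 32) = (b + 3)/(b - 8)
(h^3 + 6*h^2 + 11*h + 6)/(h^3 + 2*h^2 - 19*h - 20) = (h^2 + 5*h + 6)/(h^2 + h - 20)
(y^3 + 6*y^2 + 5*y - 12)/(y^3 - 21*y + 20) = (y^2 + 7*y + 12)/(y^2 + y - 20)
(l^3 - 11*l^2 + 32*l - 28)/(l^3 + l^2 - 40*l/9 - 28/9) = 9*(l^2 - 9*l + 14)/(9*l^2 + 27*l + 14)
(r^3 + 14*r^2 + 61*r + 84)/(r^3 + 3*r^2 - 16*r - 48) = (r + 7)/(r - 4)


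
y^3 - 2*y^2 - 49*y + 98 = (y - 7)*(y - 2)*(y + 7)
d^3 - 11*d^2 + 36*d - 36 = (d - 6)*(d - 3)*(d - 2)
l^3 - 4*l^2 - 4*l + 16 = (l - 4)*(l - 2)*(l + 2)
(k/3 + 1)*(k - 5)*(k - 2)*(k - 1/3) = k^4/3 - 13*k^3/9 - 29*k^2/9 + 101*k/9 - 10/3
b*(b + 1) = b^2 + b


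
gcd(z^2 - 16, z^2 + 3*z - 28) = z - 4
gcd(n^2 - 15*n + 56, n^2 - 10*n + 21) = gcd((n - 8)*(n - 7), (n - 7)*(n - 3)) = n - 7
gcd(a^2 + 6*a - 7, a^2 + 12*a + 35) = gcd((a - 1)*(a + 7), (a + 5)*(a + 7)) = a + 7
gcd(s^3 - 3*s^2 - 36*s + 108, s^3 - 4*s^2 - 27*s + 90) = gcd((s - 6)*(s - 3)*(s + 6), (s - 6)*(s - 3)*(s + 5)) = s^2 - 9*s + 18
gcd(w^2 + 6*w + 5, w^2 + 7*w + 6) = w + 1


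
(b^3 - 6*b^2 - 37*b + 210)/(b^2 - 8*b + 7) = (b^2 + b - 30)/(b - 1)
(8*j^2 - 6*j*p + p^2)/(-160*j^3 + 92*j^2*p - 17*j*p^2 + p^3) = (-2*j + p)/(40*j^2 - 13*j*p + p^2)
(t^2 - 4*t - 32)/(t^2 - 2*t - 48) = (t + 4)/(t + 6)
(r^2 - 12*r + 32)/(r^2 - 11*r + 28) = (r - 8)/(r - 7)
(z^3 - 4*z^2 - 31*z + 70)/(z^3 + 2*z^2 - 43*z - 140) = (z - 2)/(z + 4)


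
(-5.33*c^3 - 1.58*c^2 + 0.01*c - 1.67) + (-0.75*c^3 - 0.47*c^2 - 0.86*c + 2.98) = -6.08*c^3 - 2.05*c^2 - 0.85*c + 1.31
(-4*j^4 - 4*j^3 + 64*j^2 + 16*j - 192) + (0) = -4*j^4 - 4*j^3 + 64*j^2 + 16*j - 192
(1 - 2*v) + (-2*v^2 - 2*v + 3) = -2*v^2 - 4*v + 4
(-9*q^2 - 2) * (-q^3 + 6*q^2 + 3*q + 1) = 9*q^5 - 54*q^4 - 25*q^3 - 21*q^2 - 6*q - 2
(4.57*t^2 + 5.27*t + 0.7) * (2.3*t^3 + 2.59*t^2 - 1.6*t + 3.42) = 10.511*t^5 + 23.9573*t^4 + 7.9473*t^3 + 9.0104*t^2 + 16.9034*t + 2.394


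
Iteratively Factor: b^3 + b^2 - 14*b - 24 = (b + 3)*(b^2 - 2*b - 8) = (b + 2)*(b + 3)*(b - 4)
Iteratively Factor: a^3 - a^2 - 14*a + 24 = (a - 2)*(a^2 + a - 12) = (a - 2)*(a + 4)*(a - 3)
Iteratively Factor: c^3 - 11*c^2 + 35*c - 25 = (c - 5)*(c^2 - 6*c + 5) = (c - 5)^2*(c - 1)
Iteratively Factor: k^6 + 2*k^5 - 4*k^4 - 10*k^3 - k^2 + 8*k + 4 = (k + 1)*(k^5 + k^4 - 5*k^3 - 5*k^2 + 4*k + 4) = (k + 1)^2*(k^4 - 5*k^2 + 4) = (k + 1)^3*(k^3 - k^2 - 4*k + 4) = (k - 1)*(k + 1)^3*(k^2 - 4) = (k - 1)*(k + 1)^3*(k + 2)*(k - 2)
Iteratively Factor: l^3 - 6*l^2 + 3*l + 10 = (l - 2)*(l^2 - 4*l - 5) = (l - 5)*(l - 2)*(l + 1)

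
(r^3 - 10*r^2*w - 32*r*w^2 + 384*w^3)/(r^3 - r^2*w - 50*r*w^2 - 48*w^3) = (r - 8*w)/(r + w)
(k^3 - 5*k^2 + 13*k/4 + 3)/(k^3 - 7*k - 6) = (-k^3 + 5*k^2 - 13*k/4 - 3)/(-k^3 + 7*k + 6)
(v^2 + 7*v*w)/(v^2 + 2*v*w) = (v + 7*w)/(v + 2*w)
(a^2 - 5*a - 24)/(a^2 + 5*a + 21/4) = 4*(a^2 - 5*a - 24)/(4*a^2 + 20*a + 21)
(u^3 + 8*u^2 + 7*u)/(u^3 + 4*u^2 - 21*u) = (u + 1)/(u - 3)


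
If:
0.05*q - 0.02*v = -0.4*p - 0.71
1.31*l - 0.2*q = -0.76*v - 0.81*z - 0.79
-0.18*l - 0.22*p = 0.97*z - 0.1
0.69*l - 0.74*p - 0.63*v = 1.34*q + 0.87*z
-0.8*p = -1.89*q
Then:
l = -1.57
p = -1.65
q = -0.70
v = 0.66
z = 0.77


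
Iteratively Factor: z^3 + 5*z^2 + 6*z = (z + 3)*(z^2 + 2*z) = (z + 2)*(z + 3)*(z)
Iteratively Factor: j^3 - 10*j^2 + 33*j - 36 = (j - 3)*(j^2 - 7*j + 12) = (j - 4)*(j - 3)*(j - 3)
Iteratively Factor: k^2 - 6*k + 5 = (k - 5)*(k - 1)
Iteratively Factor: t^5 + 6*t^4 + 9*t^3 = (t + 3)*(t^4 + 3*t^3) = t*(t + 3)*(t^3 + 3*t^2) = t*(t + 3)^2*(t^2) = t^2*(t + 3)^2*(t)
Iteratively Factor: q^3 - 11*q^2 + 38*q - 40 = (q - 2)*(q^2 - 9*q + 20) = (q - 5)*(q - 2)*(q - 4)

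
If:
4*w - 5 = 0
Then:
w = 5/4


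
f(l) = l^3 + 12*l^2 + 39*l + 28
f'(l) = 3*l^2 + 24*l + 39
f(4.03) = 445.51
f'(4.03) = 184.44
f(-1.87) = -9.51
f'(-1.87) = 4.61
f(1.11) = 87.44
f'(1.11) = 69.34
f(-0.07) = 25.33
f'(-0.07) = 37.33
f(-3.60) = -3.54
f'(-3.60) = -8.52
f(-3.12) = -7.24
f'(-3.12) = -6.68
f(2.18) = 180.41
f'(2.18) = 105.58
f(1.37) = 106.52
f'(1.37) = 77.51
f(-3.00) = -8.00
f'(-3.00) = -6.00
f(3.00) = 280.00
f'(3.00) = 138.00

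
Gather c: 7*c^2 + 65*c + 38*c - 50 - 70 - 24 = 7*c^2 + 103*c - 144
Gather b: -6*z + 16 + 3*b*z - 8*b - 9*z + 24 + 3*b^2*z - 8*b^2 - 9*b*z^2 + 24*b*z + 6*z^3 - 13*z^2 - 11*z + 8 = b^2*(3*z - 8) + b*(-9*z^2 + 27*z - 8) + 6*z^3 - 13*z^2 - 26*z + 48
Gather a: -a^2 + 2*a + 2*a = -a^2 + 4*a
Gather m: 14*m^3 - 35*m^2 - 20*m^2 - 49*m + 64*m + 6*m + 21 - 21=14*m^3 - 55*m^2 + 21*m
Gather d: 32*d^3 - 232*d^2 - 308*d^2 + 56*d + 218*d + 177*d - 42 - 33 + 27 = 32*d^3 - 540*d^2 + 451*d - 48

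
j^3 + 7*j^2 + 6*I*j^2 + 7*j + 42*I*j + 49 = (j + 7)*(j - I)*(j + 7*I)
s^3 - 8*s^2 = s^2*(s - 8)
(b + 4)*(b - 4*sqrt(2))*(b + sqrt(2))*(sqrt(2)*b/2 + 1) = sqrt(2)*b^4/2 - 2*b^3 + 2*sqrt(2)*b^3 - 7*sqrt(2)*b^2 - 8*b^2 - 28*sqrt(2)*b - 8*b - 32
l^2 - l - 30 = (l - 6)*(l + 5)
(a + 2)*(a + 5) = a^2 + 7*a + 10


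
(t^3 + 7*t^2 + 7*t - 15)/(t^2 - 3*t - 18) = (t^2 + 4*t - 5)/(t - 6)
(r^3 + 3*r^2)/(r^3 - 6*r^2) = (r + 3)/(r - 6)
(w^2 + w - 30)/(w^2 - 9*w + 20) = (w + 6)/(w - 4)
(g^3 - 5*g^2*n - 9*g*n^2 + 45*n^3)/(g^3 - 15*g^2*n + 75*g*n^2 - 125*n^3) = (g^2 - 9*n^2)/(g^2 - 10*g*n + 25*n^2)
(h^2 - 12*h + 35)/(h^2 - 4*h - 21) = (h - 5)/(h + 3)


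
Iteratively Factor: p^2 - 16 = (p - 4)*(p + 4)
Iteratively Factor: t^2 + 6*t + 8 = (t + 2)*(t + 4)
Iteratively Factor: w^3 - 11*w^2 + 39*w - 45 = (w - 3)*(w^2 - 8*w + 15) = (w - 5)*(w - 3)*(w - 3)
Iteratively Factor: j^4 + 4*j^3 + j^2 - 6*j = (j - 1)*(j^3 + 5*j^2 + 6*j) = (j - 1)*(j + 2)*(j^2 + 3*j) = (j - 1)*(j + 2)*(j + 3)*(j)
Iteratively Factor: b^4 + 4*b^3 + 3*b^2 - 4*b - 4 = (b + 2)*(b^3 + 2*b^2 - b - 2) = (b - 1)*(b + 2)*(b^2 + 3*b + 2) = (b - 1)*(b + 2)^2*(b + 1)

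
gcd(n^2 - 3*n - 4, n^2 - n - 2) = n + 1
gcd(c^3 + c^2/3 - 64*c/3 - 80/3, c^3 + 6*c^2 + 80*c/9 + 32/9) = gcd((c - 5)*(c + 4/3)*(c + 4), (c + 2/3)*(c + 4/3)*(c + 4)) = c^2 + 16*c/3 + 16/3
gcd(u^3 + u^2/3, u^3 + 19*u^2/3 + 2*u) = u^2 + u/3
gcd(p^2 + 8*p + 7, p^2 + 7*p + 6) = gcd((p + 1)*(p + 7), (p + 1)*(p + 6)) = p + 1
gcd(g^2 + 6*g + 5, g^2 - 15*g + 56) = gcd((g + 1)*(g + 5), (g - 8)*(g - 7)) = 1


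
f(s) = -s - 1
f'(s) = -1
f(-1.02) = 0.02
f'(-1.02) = -1.00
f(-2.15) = 1.15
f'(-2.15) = -1.00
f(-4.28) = 3.28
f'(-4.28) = -1.00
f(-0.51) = -0.49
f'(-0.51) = -1.00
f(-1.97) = 0.97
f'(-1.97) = -1.00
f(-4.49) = 3.49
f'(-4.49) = -1.00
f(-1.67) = 0.67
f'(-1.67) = -1.00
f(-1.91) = 0.91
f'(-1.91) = -1.00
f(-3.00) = 2.00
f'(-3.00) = -1.00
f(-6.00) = 5.00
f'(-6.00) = -1.00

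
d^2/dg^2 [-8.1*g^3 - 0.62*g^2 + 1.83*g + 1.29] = -48.6*g - 1.24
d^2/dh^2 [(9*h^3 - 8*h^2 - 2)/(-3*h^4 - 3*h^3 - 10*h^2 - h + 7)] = 2*(-81*h^9 + 216*h^8 + 1026*h^7 + 471*h^6 - 2061*h^5 + 1458*h^4 + 949*h^3 + 2739*h^2 - 1137*h + 534)/(27*h^12 + 81*h^11 + 351*h^10 + 594*h^9 + 1035*h^8 + 729*h^7 - 260*h^6 - 1077*h^5 - 1755*h^4 + 22*h^3 + 1449*h^2 + 147*h - 343)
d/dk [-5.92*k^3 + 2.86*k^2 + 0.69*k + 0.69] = -17.76*k^2 + 5.72*k + 0.69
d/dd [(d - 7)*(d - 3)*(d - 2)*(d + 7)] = 4*d^3 - 15*d^2 - 86*d + 245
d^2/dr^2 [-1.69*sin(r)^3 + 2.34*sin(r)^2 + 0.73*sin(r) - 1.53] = 0.5375*sin(r) - 3.8025*sin(3*r) + 4.68*cos(2*r)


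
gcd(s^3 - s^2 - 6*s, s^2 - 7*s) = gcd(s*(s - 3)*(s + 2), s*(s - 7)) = s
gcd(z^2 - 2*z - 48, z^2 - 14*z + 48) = z - 8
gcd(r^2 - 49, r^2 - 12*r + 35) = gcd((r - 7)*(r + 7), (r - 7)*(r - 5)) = r - 7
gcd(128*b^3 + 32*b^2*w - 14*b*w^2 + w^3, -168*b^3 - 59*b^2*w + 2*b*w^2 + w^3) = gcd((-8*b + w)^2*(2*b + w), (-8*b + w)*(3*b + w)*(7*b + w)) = -8*b + w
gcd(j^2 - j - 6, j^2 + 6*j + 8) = j + 2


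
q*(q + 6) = q^2 + 6*q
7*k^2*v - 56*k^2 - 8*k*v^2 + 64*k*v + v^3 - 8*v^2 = (-7*k + v)*(-k + v)*(v - 8)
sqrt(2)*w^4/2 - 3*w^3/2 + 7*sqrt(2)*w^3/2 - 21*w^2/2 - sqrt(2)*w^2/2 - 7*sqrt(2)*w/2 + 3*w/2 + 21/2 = (w - 1)*(w + 7)*(w - 3*sqrt(2)/2)*(sqrt(2)*w/2 + sqrt(2)/2)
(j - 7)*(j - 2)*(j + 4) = j^3 - 5*j^2 - 22*j + 56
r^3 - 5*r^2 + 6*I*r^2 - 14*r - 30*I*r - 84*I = (r - 7)*(r + 2)*(r + 6*I)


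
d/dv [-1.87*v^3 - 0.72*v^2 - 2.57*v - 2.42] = -5.61*v^2 - 1.44*v - 2.57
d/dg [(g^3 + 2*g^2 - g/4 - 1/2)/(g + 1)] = (8*g^3 + 20*g^2 + 16*g + 1)/(4*(g^2 + 2*g + 1))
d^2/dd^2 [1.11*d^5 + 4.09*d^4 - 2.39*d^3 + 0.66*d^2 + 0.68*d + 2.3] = 22.2*d^3 + 49.08*d^2 - 14.34*d + 1.32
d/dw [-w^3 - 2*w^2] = w*(-3*w - 4)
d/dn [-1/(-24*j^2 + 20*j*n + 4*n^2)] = (5*j + 2*n)/(4*(-6*j^2 + 5*j*n + n^2)^2)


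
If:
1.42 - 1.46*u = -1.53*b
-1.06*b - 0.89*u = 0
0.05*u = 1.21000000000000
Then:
No Solution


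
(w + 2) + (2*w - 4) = 3*w - 2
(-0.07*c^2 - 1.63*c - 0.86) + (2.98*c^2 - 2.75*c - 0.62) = 2.91*c^2 - 4.38*c - 1.48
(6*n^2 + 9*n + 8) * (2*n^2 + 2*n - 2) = 12*n^4 + 30*n^3 + 22*n^2 - 2*n - 16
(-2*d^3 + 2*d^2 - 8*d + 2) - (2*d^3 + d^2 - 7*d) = -4*d^3 + d^2 - d + 2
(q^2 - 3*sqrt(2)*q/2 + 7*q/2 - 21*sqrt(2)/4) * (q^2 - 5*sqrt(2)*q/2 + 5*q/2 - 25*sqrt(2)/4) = q^4 - 4*sqrt(2)*q^3 + 6*q^3 - 24*sqrt(2)*q^2 + 65*q^2/4 - 35*sqrt(2)*q + 45*q + 525/8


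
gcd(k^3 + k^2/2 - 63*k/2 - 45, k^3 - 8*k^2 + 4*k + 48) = k - 6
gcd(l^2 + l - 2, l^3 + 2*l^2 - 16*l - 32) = l + 2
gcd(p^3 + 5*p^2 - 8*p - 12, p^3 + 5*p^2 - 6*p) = p + 6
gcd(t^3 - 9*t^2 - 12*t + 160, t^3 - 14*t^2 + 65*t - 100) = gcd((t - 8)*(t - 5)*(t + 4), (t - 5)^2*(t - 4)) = t - 5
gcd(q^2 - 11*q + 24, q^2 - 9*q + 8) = q - 8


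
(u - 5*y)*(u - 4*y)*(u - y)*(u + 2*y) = u^4 - 8*u^3*y + 9*u^2*y^2 + 38*u*y^3 - 40*y^4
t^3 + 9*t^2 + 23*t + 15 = (t + 1)*(t + 3)*(t + 5)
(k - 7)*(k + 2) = k^2 - 5*k - 14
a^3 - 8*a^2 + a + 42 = (a - 7)*(a - 3)*(a + 2)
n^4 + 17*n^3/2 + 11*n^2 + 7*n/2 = n*(n + 1/2)*(n + 1)*(n + 7)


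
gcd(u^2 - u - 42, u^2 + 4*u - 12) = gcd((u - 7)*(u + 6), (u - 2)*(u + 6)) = u + 6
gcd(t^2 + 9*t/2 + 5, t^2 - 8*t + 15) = 1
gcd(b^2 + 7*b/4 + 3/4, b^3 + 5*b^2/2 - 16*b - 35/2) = b + 1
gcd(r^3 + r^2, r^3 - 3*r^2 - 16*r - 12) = r + 1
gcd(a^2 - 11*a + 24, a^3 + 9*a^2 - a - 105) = a - 3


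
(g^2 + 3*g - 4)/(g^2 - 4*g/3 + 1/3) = 3*(g + 4)/(3*g - 1)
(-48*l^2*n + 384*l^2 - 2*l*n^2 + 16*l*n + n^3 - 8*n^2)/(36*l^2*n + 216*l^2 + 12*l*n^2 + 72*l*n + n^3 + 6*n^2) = (-8*l*n + 64*l + n^2 - 8*n)/(6*l*n + 36*l + n^2 + 6*n)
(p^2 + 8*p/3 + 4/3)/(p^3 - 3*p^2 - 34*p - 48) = (p + 2/3)/(p^2 - 5*p - 24)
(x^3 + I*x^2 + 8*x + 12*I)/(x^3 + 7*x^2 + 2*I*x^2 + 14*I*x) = (x^2 - I*x + 6)/(x*(x + 7))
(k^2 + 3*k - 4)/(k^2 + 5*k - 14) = (k^2 + 3*k - 4)/(k^2 + 5*k - 14)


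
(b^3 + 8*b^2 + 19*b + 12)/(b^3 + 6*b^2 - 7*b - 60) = (b^2 + 4*b + 3)/(b^2 + 2*b - 15)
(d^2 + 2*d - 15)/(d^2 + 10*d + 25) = (d - 3)/(d + 5)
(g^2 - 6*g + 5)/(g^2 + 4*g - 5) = (g - 5)/(g + 5)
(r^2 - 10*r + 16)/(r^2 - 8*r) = (r - 2)/r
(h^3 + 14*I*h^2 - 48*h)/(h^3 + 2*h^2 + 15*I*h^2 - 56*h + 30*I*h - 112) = h*(h + 6*I)/(h^2 + h*(2 + 7*I) + 14*I)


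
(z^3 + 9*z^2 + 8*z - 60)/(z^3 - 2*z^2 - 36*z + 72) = (z + 5)/(z - 6)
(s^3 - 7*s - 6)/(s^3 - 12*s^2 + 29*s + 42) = (s^2 - s - 6)/(s^2 - 13*s + 42)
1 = 1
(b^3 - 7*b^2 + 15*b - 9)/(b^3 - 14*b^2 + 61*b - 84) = (b^2 - 4*b + 3)/(b^2 - 11*b + 28)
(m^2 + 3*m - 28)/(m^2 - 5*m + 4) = (m + 7)/(m - 1)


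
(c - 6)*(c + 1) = c^2 - 5*c - 6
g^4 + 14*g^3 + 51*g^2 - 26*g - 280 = (g - 2)*(g + 4)*(g + 5)*(g + 7)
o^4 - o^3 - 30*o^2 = o^2*(o - 6)*(o + 5)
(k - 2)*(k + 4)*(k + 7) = k^3 + 9*k^2 + 6*k - 56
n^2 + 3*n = n*(n + 3)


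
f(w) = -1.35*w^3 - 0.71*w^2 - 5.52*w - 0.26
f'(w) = -4.05*w^2 - 1.42*w - 5.52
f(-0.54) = 2.73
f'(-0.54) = -5.93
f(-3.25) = 56.52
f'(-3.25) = -43.68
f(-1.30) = 8.68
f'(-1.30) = -10.52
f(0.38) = -2.53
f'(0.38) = -6.64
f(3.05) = -62.00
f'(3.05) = -47.53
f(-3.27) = 57.40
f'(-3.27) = -44.18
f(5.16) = -233.12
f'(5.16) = -120.68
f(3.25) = -72.04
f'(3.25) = -52.91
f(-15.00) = 4479.04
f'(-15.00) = -895.47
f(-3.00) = 46.36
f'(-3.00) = -37.71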